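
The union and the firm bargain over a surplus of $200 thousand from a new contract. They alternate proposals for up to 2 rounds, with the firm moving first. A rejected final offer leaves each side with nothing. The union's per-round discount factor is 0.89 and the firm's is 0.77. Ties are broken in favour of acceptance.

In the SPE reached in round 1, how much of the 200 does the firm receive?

Round 2 (the union proposes): the firm will accept anything ≥ 0, so the union offers 0 and keeps 200.
Round 1 (the firm proposes): the union can get 200 next round, worth 0.89 × 200 = 178 now. The firm offers 178 and keeps 200 − 178 = 22.

22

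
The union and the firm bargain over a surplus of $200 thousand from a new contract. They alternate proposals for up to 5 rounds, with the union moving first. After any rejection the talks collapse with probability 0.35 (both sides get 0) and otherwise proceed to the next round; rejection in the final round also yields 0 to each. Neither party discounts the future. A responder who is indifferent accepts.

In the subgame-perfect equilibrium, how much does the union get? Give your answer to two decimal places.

Round 5 (the union proposes): the firm will accept anything ≥ 0, so the union offers 0 and keeps 200.
Round 4 (the firm proposes): rejecting gives the union an expected 0.65 × 200 = 130, so the firm offers 130, keeping 70.
Round 3 (the union proposes): rejecting gives the firm an expected 0.65 × 70 = 45.5; the union offers that and keeps 154.5.
Round 2 (the firm proposes): rejecting gives the union an expected 0.65 × 154.5 = 100.425; the firm offers that and keeps 99.575.
Round 1 (the union proposes): rejecting gives the firm an expected 0.65 × 99.575 = 64.72375; the union offers that and keeps 135.27625.

135.28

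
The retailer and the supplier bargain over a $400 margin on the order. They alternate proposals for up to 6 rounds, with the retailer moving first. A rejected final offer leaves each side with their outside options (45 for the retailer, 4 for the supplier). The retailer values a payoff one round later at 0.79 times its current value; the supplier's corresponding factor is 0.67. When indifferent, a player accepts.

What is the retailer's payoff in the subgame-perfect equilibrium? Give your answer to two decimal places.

Solve by backward induction from round 6.
Round 6 (the supplier proposes): the retailer gets 45 if talks fail, so the supplier offers 45 and keeps 355.
Round 5 (the retailer proposes): the supplier can get 355 next round, worth 0.67 × 355 = 237.85 now, so the retailer offers 237.85, keeping 162.15.
Round 4 (the supplier proposes): the retailer can get 162.15 next round, worth 0.79 × 162.15 = 128.0985 now; the supplier offers that and keeps 271.9015.
Round 3 (the retailer proposes): the supplier can get 271.9015 next round, worth 0.67 × 271.9015 = 182.174005 now; the retailer offers that and keeps 217.825995.
Round 2 (the supplier proposes): the retailer can get 217.825995 next round, worth 0.79 × 217.825995 = 172.08253605 now. The supplier offers 172.08253605 and keeps 400 − 172.08253605 = 227.91746395.
Round 1 (the retailer proposes): the supplier can get 227.91746395 next round, worth 0.67 × 227.91746395 = 152.7047008465 now; the retailer offers that and keeps 247.2952991535.

247.30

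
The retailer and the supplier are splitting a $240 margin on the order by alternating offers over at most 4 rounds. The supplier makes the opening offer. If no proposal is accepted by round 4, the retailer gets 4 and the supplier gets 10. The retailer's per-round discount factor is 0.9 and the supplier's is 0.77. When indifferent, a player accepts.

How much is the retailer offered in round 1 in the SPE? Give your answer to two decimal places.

193.13

Work backward from the last round.
Round 4 (the retailer proposes): the supplier gets 10 if talks fail, so the retailer offers 10 and keeps 230.
Round 3 (the supplier proposes): the retailer can get 230 next round, worth 0.9 × 230 = 207 now, so the supplier offers 207, keeping 33.
Round 2 (the retailer proposes): the supplier can get 33 next round, worth 0.77 × 33 = 25.41 now; the retailer offers that and keeps 214.59.
Round 1 (the supplier proposes): the retailer can get 214.59 next round, worth 0.9 × 214.59 = 193.131 now. The supplier offers 193.131 and keeps 240 − 193.131 = 46.869.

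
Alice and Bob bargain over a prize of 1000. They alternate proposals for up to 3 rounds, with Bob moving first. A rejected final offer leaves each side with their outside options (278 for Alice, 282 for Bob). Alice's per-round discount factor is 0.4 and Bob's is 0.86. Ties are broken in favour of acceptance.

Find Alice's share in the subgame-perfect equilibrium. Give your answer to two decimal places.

151.63

Round 3 (Bob proposes): Alice gets 278 if talks fail, so Bob offers 278 and keeps 722.
Round 2 (Alice proposes): Bob can get 722 next round, worth 0.86 × 722 = 620.92 now; Alice offers that and keeps 379.08.
Round 1 (Bob proposes): Alice can get 379.08 next round, worth 0.4 × 379.08 = 151.632 now. Bob offers 151.632 and keeps 1000 − 151.632 = 848.368.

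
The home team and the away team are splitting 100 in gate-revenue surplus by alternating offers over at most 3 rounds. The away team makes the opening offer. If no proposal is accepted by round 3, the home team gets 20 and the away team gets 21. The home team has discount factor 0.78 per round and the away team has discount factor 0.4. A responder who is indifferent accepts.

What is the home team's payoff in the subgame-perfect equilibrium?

53.04

By backward induction:
Round 3 (the away team proposes): the home team gets 20 if talks fail, so the away team offers 20 and keeps 80.
Round 2 (the home team proposes): the away team can get 80 next round, worth 0.4 × 80 = 32 now. The home team offers 32 and keeps 100 − 32 = 68.
Round 1 (the away team proposes): the home team can get 68 next round, worth 0.78 × 68 = 53.04 now. The away team offers 53.04 and keeps 100 − 53.04 = 46.96.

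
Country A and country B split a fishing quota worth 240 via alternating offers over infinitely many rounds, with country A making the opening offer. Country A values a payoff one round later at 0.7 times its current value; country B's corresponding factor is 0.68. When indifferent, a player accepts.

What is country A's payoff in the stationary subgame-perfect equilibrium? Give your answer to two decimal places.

Let x be country A's share when country A proposes and y be country B's share when country B proposes.
Country B accepts iff offered ≥ 0.68·y, so x = 240 − 0.68y. Symmetrically y = 240 − 0.7x.
Substituting: x = 240 − 0.68(240 − 0.7x), giving x(1 − 0.7·0.68) = 240(1 − 0.68).
So x = 240 × 0.32 / 0.524 ≈ 146.5649, and country B receives 240 − x ≈ 93.4351.

146.56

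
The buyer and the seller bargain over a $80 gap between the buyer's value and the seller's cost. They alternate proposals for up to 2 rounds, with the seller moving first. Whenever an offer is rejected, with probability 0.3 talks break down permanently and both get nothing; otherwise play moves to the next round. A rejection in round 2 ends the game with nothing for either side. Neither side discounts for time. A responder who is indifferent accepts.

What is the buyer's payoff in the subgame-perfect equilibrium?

56

Round 2 (the buyer proposes): rejection yields 0 for the seller; the buyer offers 0 and keeps 80.
Round 1 (the seller proposes): rejecting gives the buyer an expected 0.7 × 80 = 56. The seller offers 56 and keeps 80 − 56 = 24.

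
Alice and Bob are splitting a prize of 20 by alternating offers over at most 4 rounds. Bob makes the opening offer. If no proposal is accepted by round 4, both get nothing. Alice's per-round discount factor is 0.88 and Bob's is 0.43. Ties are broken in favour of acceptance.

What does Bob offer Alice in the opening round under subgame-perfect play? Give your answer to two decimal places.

Round 4 (Alice proposes): Bob will accept anything ≥ 0, so Alice offers 0 and keeps 20.
Round 3 (Bob proposes): Alice can get 20 next round, worth 0.88 × 20 = 17.6 now, so Bob offers 17.6, keeping 2.4.
Round 2 (Alice proposes): Bob can get 2.4 next round, worth 0.43 × 2.4 = 1.032 now. Alice offers 1.032 and keeps 20 − 1.032 = 18.968.
Round 1 (Bob proposes): Alice can get 18.968 next round, worth 0.88 × 18.968 = 16.69184 now. Bob offers 16.69184 and keeps 20 − 16.69184 = 3.30816.

16.69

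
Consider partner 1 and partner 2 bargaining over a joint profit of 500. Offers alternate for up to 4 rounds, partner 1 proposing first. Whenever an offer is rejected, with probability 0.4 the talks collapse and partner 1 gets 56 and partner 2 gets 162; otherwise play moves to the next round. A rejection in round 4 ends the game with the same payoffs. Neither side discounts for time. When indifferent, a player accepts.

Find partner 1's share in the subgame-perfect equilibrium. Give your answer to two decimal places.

209.41

By backward induction:
Round 4 (partner 2 proposes): partner 1 gets 56 if talks fail, so partner 2 offers 56 and keeps 444.
Round 3 (partner 1 proposes): rejecting gives partner 2 an expected 0.6 × 444 + 0.4 × 162 = 331.2. Partner 1 offers 331.2 and keeps 500 − 331.2 = 168.8.
Round 2 (partner 2 proposes): rejecting gives partner 1 an expected 0.6 × 168.8 + 0.4 × 56 = 123.68. Partner 2 offers 123.68 and keeps 500 − 123.68 = 376.32.
Round 1 (partner 1 proposes): rejecting gives partner 2 an expected 0.6 × 376.32 + 0.4 × 162 = 290.592. Partner 1 offers 290.592 and keeps 500 − 290.592 = 209.408.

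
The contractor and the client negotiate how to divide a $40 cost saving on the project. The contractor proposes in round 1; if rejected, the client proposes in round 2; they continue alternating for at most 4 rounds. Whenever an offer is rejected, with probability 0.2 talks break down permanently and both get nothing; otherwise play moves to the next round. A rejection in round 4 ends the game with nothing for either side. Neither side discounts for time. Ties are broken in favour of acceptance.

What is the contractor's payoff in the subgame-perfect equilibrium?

Round 4 (the client proposes): rejection yields 0 for the contractor; the client offers 0 and keeps 40.
Round 3 (the contractor proposes): rejecting gives the client an expected 0.8 × 40 = 32. The contractor offers 32 and keeps 40 − 32 = 8.
Round 2 (the client proposes): rejecting gives the contractor an expected 0.8 × 8 = 6.4; the client offers that and keeps 33.6.
Round 1 (the contractor proposes): rejecting gives the client an expected 0.8 × 33.6 = 26.88; the contractor offers that and keeps 13.12.

13.12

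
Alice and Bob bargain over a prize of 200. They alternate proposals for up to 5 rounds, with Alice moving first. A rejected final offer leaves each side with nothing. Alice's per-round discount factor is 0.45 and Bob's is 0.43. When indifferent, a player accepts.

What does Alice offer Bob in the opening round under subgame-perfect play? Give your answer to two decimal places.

56.45

Round 5 (Alice proposes): rejection yields 0 for Bob; Alice offers 0 and keeps 200.
Round 4 (Bob proposes): Alice can get 200 next round, worth 0.45 × 200 = 90 now; Bob offers that and keeps 110.
Round 3 (Alice proposes): Bob can get 110 next round, worth 0.43 × 110 = 47.3 now, so Alice offers 47.3, keeping 152.7.
Round 2 (Bob proposes): Alice can get 152.7 next round, worth 0.45 × 152.7 = 68.715 now, so Bob offers 68.715, keeping 131.285.
Round 1 (Alice proposes): Bob can get 131.285 next round, worth 0.43 × 131.285 = 56.45255 now; Alice offers that and keeps 143.54745.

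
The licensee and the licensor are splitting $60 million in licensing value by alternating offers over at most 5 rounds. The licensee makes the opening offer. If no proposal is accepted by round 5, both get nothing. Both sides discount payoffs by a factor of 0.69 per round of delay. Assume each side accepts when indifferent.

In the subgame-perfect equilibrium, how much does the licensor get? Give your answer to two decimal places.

18.94

By backward induction:
Round 5 (the licensee proposes): rejection yields 0 for the licensor; the licensee offers 0 and keeps 60.
Round 4 (the licensor proposes): the licensee can get 60 next round, worth 0.69 × 60 = 41.4 now. The licensor offers 41.4 and keeps 60 − 41.4 = 18.6.
Round 3 (the licensee proposes): the licensor can get 18.6 next round, worth 0.69 × 18.6 = 12.834 now, so the licensee offers 12.834, keeping 47.166.
Round 2 (the licensor proposes): the licensee can get 47.166 next round, worth 0.69 × 47.166 = 32.54454 now, so the licensor offers 32.54454, keeping 27.45546.
Round 1 (the licensee proposes): the licensor can get 27.45546 next round, worth 0.69 × 27.45546 = 18.9442674 now, so the licensee offers 18.9442674, keeping 41.0557326.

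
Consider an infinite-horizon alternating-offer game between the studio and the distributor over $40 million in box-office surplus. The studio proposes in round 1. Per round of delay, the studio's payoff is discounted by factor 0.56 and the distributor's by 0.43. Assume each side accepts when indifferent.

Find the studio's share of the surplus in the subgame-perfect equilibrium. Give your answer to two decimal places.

30.03

Let x be the studio's share when the studio proposes and y be the distributor's share when the distributor proposes.
The distributor accepts iff offered ≥ 0.43·y, so x = 40 − 0.43y. Symmetrically y = 40 − 0.56x.
Substituting: x = 40 − 0.43(40 − 0.56x), giving x(1 − 0.56·0.43) = 40(1 − 0.43).
So x = 40 × 0.57 / 0.7592 ≈ 30.0316, and the distributor receives 40 − x ≈ 9.9684.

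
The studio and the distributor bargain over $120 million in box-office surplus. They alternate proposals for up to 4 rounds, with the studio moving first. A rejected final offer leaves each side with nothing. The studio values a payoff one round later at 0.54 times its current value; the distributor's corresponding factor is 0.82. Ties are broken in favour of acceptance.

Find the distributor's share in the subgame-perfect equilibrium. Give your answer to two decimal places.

88.84

Round 4 (the distributor proposes): the studio will accept anything ≥ 0, so the distributor offers 0 and keeps 120.
Round 3 (the studio proposes): the distributor can get 120 next round, worth 0.82 × 120 = 98.4 now. The studio offers 98.4 and keeps 120 − 98.4 = 21.6.
Round 2 (the distributor proposes): the studio can get 21.6 next round, worth 0.54 × 21.6 = 11.664 now, so the distributor offers 11.664, keeping 108.336.
Round 1 (the studio proposes): the distributor can get 108.336 next round, worth 0.82 × 108.336 = 88.83552 now. The studio offers 88.83552 and keeps 120 − 88.83552 = 31.16448.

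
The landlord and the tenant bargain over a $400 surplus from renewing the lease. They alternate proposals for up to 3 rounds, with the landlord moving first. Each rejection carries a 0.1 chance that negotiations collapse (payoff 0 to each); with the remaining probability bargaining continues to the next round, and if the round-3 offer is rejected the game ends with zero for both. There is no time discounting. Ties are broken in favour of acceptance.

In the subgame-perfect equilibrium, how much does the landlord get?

364

Round 3 (the landlord proposes): rejection yields 0 for the tenant; the landlord offers 0 and keeps 400.
Round 2 (the tenant proposes): rejecting gives the landlord an expected 0.9 × 400 = 360. The tenant offers 360 and keeps 400 − 360 = 40.
Round 1 (the landlord proposes): rejecting gives the tenant an expected 0.9 × 40 = 36. The landlord offers 36 and keeps 400 − 36 = 364.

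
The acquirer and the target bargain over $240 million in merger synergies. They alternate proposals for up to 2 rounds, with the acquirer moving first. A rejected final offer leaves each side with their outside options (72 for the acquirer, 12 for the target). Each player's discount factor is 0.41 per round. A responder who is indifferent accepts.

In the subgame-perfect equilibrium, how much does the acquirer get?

171.12

Round 2 (the target proposes): the acquirer gets 72 if talks fail, so the target offers 72 and keeps 168.
Round 1 (the acquirer proposes): the target can get 168 next round, worth 0.41 × 168 = 68.88 now. The acquirer offers 68.88 and keeps 240 − 68.88 = 171.12.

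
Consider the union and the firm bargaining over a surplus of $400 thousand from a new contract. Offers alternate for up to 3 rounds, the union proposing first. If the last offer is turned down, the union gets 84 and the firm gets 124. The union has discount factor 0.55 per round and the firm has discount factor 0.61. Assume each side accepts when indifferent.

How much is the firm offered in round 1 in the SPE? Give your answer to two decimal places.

151.40

Round 3 (the union proposes): the firm gets 124 if talks fail, so the union offers 124 and keeps 276.
Round 2 (the firm proposes): the union can get 276 next round, worth 0.55 × 276 = 151.8 now; the firm offers that and keeps 248.2.
Round 1 (the union proposes): the firm can get 248.2 next round, worth 0.61 × 248.2 = 151.402 now. The union offers 151.402 and keeps 400 − 151.402 = 248.598.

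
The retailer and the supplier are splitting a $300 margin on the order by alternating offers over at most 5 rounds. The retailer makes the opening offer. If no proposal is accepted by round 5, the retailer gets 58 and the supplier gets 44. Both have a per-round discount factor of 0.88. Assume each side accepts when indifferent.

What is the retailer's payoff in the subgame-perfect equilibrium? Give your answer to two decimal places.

217.40

Work backward from the last round.
Round 5 (the retailer proposes): the supplier gets 44 if talks fail, so the retailer offers 44 and keeps 256.
Round 4 (the supplier proposes): the retailer can get 256 next round, worth 0.88 × 256 = 225.28 now; the supplier offers that and keeps 74.72.
Round 3 (the retailer proposes): the supplier can get 74.72 next round, worth 0.88 × 74.72 = 65.7536 now. The retailer offers 65.7536 and keeps 300 − 65.7536 = 234.2464.
Round 2 (the supplier proposes): the retailer can get 234.2464 next round, worth 0.88 × 234.2464 = 206.136832 now. The supplier offers 206.136832 and keeps 300 − 206.136832 = 93.863168.
Round 1 (the retailer proposes): the supplier can get 93.863168 next round, worth 0.88 × 93.863168 = 82.59958784 now; the retailer offers that and keeps 217.40041216.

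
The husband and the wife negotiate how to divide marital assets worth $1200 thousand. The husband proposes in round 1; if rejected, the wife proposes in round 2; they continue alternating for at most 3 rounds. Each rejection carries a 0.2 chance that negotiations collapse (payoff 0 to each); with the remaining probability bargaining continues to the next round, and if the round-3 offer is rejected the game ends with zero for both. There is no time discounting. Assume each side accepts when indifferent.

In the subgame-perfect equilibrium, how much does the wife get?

192

Round 3 (the husband proposes): rejection yields 0 for the wife; the husband offers 0 and keeps 1200.
Round 2 (the wife proposes): rejecting gives the husband an expected 0.8 × 1200 = 960, so the wife offers 960, keeping 240.
Round 1 (the husband proposes): rejecting gives the wife an expected 0.8 × 240 = 192; the husband offers that and keeps 1008.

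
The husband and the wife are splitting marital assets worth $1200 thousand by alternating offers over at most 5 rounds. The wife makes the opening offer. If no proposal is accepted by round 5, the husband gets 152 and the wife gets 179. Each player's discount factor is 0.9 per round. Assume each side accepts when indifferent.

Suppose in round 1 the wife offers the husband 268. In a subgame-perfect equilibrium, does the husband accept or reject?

Reject

Work out the husband's continuation value if the offer is rejected.
Round 5 (the wife proposes): the husband gets 152 if talks fail, so the wife offers 152 and keeps 1048.
Round 4 (the husband proposes): the wife can get 1048 next round, worth 0.9 × 1048 = 943.2 now, so the husband offers 943.2, keeping 256.8.
Round 3 (the wife proposes): the husband can get 256.8 next round, worth 0.9 × 256.8 = 231.12 now. The wife offers 231.12 and keeps 1200 − 231.12 = 968.88.
Round 2 (the husband proposes): the wife can get 968.88 next round, worth 0.9 × 968.88 = 871.992 now; the husband offers that and keeps 328.008.
So by rejecting in round 1, the husband gets 328.008 next round, worth 0.9 × 328.008 = 295.2072 now.
Offer 268 < 295.2072, so the husband rejects.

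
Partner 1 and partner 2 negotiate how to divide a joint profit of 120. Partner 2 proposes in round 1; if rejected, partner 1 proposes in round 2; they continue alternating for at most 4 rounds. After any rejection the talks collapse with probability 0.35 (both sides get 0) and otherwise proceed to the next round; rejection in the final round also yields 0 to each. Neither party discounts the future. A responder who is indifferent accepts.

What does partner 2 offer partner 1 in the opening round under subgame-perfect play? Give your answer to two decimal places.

Round 4 (partner 1 proposes): rejection yields 0 for partner 2; partner 1 offers 0 and keeps 120.
Round 3 (partner 2 proposes): rejecting gives partner 1 an expected 0.65 × 120 = 78. Partner 2 offers 78 and keeps 120 − 78 = 42.
Round 2 (partner 1 proposes): rejecting gives partner 2 an expected 0.65 × 42 = 27.3, so partner 1 offers 27.3, keeping 92.7.
Round 1 (partner 2 proposes): rejecting gives partner 1 an expected 0.65 × 92.7 = 60.255; partner 2 offers that and keeps 59.745.

60.26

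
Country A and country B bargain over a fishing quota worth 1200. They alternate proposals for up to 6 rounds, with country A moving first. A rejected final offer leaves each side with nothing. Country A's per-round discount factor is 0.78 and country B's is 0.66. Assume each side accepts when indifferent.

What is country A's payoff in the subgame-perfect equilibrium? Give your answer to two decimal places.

726.17

Round 6 (country B proposes): country A will accept anything ≥ 0, so country B offers 0 and keeps 1200.
Round 5 (country A proposes): country B can get 1200 next round, worth 0.66 × 1200 = 792 now. Country A offers 792 and keeps 1200 − 792 = 408.
Round 4 (country B proposes): country A can get 408 next round, worth 0.78 × 408 = 318.24 now. Country B offers 318.24 and keeps 1200 − 318.24 = 881.76.
Round 3 (country A proposes): country B can get 881.76 next round, worth 0.66 × 881.76 = 581.9616 now. Country A offers 581.9616 and keeps 1200 − 581.9616 = 618.0384.
Round 2 (country B proposes): country A can get 618.0384 next round, worth 0.78 × 618.0384 = 482.069952 now, so country B offers 482.069952, keeping 717.930048.
Round 1 (country A proposes): country B can get 717.930048 next round, worth 0.66 × 717.930048 = 473.83383168 now, so country A offers 473.83383168, keeping 726.16616832.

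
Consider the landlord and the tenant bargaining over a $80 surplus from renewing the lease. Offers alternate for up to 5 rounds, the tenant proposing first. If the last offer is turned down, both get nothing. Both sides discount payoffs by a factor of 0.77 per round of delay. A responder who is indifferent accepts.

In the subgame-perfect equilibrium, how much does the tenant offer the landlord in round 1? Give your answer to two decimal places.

Work backward from the last round.
Round 5 (the tenant proposes): the landlord will accept anything ≥ 0, so the tenant offers 0 and keeps 80.
Round 4 (the landlord proposes): the tenant can get 80 next round, worth 0.77 × 80 = 61.6 now, so the landlord offers 61.6, keeping 18.4.
Round 3 (the tenant proposes): the landlord can get 18.4 next round, worth 0.77 × 18.4 = 14.168 now. The tenant offers 14.168 and keeps 80 − 14.168 = 65.832.
Round 2 (the landlord proposes): the tenant can get 65.832 next round, worth 0.77 × 65.832 = 50.69064 now, so the landlord offers 50.69064, keeping 29.30936.
Round 1 (the tenant proposes): the landlord can get 29.30936 next round, worth 0.77 × 29.30936 = 22.5682072 now. The tenant offers 22.5682072 and keeps 80 − 22.5682072 = 57.4317928.

22.57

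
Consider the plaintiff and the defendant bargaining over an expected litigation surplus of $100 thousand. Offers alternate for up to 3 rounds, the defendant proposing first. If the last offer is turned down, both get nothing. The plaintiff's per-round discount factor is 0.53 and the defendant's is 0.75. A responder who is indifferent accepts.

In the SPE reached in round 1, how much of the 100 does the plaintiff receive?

Round 3 (the defendant proposes): the plaintiff will accept anything ≥ 0, so the defendant offers 0 and keeps 100.
Round 2 (the plaintiff proposes): the defendant can get 100 next round, worth 0.75 × 100 = 75 now, so the plaintiff offers 75, keeping 25.
Round 1 (the defendant proposes): the plaintiff can get 25 next round, worth 0.53 × 25 = 13.25 now, so the defendant offers 13.25, keeping 86.75.

13.25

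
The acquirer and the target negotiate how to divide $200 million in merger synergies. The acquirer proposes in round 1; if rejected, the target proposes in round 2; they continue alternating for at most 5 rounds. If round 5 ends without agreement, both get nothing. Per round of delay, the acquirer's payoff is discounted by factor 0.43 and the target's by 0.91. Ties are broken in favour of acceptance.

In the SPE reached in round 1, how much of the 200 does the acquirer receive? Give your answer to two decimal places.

55.67

Round 5 (the acquirer proposes): the target will accept anything ≥ 0, so the acquirer offers 0 and keeps 200.
Round 4 (the target proposes): the acquirer can get 200 next round, worth 0.43 × 200 = 86 now; the target offers that and keeps 114.
Round 3 (the acquirer proposes): the target can get 114 next round, worth 0.91 × 114 = 103.74 now; the acquirer offers that and keeps 96.26.
Round 2 (the target proposes): the acquirer can get 96.26 next round, worth 0.43 × 96.26 = 41.3918 now. The target offers 41.3918 and keeps 200 − 41.3918 = 158.6082.
Round 1 (the acquirer proposes): the target can get 158.6082 next round, worth 0.91 × 158.6082 = 144.333462 now. The acquirer offers 144.333462 and keeps 200 − 144.333462 = 55.666538.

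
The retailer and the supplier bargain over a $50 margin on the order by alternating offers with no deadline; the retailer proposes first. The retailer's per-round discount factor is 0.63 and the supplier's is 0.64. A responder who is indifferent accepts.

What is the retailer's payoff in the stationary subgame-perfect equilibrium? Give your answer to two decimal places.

30.16

When the retailer proposes, the supplier accepts any offer worth at least 0.64 times what the supplier would get by proposing next round; and vice versa.
This gives x = 50 − 0.64y and y = 50 − 0.63x, where x and y are each side's share when it proposes.
Hence (1 − 0.64·0.63)x = 50(1 − 0.64), i.e. 0.5968·x = 18.
x ≈ 30.1609; the supplier's share is 50 − x ≈ 19.8391.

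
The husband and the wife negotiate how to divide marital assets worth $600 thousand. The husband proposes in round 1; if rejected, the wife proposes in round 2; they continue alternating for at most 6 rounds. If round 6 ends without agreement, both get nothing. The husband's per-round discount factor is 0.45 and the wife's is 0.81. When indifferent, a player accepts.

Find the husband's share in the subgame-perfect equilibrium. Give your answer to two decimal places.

170.70

By backward induction:
Round 6 (the wife proposes): the husband will accept anything ≥ 0, so the wife offers 0 and keeps 600.
Round 5 (the husband proposes): the wife can get 600 next round, worth 0.81 × 600 = 486 now, so the husband offers 486, keeping 114.
Round 4 (the wife proposes): the husband can get 114 next round, worth 0.45 × 114 = 51.3 now. The wife offers 51.3 and keeps 600 − 51.3 = 548.7.
Round 3 (the husband proposes): the wife can get 548.7 next round, worth 0.81 × 548.7 = 444.447 now, so the husband offers 444.447, keeping 155.553.
Round 2 (the wife proposes): the husband can get 155.553 next round, worth 0.45 × 155.553 = 69.99885 now; the wife offers that and keeps 530.00115.
Round 1 (the husband proposes): the wife can get 530.00115 next round, worth 0.81 × 530.00115 = 429.3009315 now. The husband offers 429.3009315 and keeps 600 − 429.3009315 = 170.6990685.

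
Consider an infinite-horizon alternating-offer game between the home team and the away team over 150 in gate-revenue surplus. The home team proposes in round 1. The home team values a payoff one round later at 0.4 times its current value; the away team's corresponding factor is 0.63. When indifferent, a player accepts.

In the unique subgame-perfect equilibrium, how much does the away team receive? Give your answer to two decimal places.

When the home team proposes, the away team accepts any offer worth at least 0.63 times what the away team would get by proposing next round; and vice versa.
This gives x = 150 − 0.63y and y = 150 − 0.4x, where x and y are each side's share when it proposes.
Hence (1 − 0.63·0.4)x = 150(1 − 0.63), i.e. 0.748·x = 55.5.
x ≈ 74.1979; the away team's share is 150 − x ≈ 75.8021.

75.80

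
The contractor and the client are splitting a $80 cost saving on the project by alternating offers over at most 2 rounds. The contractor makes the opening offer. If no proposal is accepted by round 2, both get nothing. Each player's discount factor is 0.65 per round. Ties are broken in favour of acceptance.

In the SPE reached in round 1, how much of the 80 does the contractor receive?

Round 2 (the client proposes): rejection yields 0 for the contractor; the client offers 0 and keeps 80.
Round 1 (the contractor proposes): the client can get 80 next round, worth 0.65 × 80 = 52 now, so the contractor offers 52, keeping 28.

28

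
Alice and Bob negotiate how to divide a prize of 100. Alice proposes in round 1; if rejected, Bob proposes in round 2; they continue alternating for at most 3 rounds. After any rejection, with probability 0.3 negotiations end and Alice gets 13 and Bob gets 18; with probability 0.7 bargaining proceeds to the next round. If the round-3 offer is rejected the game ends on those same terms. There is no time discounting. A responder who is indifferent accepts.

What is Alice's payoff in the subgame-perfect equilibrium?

67.51

Round 3 (Alice proposes): Bob gets 18 if talks fail, so Alice offers 18 and keeps 82.
Round 2 (Bob proposes): rejecting gives Alice an expected 0.7 × 82 + 0.3 × 13 = 61.3; Bob offers that and keeps 38.7.
Round 1 (Alice proposes): rejecting gives Bob an expected 0.7 × 38.7 + 0.3 × 18 = 32.49; Alice offers that and keeps 67.51.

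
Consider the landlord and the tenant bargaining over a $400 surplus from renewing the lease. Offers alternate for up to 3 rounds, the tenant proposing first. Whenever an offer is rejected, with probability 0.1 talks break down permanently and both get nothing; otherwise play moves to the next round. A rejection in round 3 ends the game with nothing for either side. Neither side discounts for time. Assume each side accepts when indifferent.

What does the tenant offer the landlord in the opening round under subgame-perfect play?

36

Round 3 (the tenant proposes): the landlord will accept anything ≥ 0, so the tenant offers 0 and keeps 400.
Round 2 (the landlord proposes): rejecting gives the tenant an expected 0.9 × 400 = 360, so the landlord offers 360, keeping 40.
Round 1 (the tenant proposes): rejecting gives the landlord an expected 0.9 × 40 = 36. The tenant offers 36 and keeps 400 − 36 = 364.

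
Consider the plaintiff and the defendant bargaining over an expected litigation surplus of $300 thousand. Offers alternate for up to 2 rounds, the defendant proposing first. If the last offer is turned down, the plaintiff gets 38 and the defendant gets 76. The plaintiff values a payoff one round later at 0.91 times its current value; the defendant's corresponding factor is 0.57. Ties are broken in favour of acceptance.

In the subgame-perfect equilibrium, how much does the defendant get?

Round 2 (the plaintiff proposes): the defendant gets 76 if talks fail, so the plaintiff offers 76 and keeps 224.
Round 1 (the defendant proposes): the plaintiff can get 224 next round, worth 0.91 × 224 = 203.84 now; the defendant offers that and keeps 96.16.

96.16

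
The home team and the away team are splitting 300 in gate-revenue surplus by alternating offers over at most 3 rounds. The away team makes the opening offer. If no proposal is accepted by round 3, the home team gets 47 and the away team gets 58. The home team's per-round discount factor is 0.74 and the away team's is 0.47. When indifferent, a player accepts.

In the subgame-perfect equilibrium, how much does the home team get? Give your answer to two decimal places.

Round 3 (the away team proposes): the home team gets 47 if talks fail, so the away team offers 47 and keeps 253.
Round 2 (the home team proposes): the away team can get 253 next round, worth 0.47 × 253 = 118.91 now. The home team offers 118.91 and keeps 300 − 118.91 = 181.09.
Round 1 (the away team proposes): the home team can get 181.09 next round, worth 0.74 × 181.09 = 134.0066 now; the away team offers that and keeps 165.9934.

134.01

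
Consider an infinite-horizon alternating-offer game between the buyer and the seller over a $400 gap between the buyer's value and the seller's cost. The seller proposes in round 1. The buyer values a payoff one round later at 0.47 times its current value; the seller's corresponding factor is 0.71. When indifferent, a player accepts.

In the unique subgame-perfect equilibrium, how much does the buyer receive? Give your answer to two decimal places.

In a stationary SPE each proposer offers the other exactly their discounted continuation value.
If the seller keeps x when proposing and the buyer keeps y when proposing, then x = 400 − 0.47y and y = 400 − 0.71x.
Solving: x = 400(1 − 0.47) / (1 − 0.71·0.47) = 212 / 0.6663 ≈ 318.1750.
The buyer gets 400 − 318.1750 ≈ 81.8250.

81.83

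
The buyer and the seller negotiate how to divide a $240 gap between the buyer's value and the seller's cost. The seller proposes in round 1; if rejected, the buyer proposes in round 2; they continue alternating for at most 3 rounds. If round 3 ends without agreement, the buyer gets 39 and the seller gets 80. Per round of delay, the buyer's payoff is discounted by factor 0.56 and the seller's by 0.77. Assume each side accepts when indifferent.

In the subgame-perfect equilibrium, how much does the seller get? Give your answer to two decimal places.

192.27

Round 3 (the seller proposes): the buyer gets 39 if talks fail, so the seller offers 39 and keeps 201.
Round 2 (the buyer proposes): the seller can get 201 next round, worth 0.77 × 201 = 154.77 now, so the buyer offers 154.77, keeping 85.23.
Round 1 (the seller proposes): the buyer can get 85.23 next round, worth 0.56 × 85.23 = 47.7288 now. The seller offers 47.7288 and keeps 240 − 47.7288 = 192.2712.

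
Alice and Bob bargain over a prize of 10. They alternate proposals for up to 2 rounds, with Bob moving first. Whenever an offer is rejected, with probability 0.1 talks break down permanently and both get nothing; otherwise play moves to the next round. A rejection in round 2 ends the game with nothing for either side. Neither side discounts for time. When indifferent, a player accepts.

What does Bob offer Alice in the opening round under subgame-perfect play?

9

By backward induction:
Round 2 (Alice proposes): rejection yields 0 for Bob; Alice offers 0 and keeps 10.
Round 1 (Bob proposes): rejecting gives Alice an expected 0.9 × 10 = 9. Bob offers 9 and keeps 10 − 9 = 1.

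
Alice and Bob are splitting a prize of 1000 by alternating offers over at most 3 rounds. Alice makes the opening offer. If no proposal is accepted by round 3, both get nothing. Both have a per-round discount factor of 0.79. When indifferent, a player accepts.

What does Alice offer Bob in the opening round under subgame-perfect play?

165.9

Round 3 (Alice proposes): rejection yields 0 for Bob; Alice offers 0 and keeps 1000.
Round 2 (Bob proposes): Alice can get 1000 next round, worth 0.79 × 1000 = 790 now; Bob offers that and keeps 210.
Round 1 (Alice proposes): Bob can get 210 next round, worth 0.79 × 210 = 165.9 now, so Alice offers 165.9, keeping 834.1.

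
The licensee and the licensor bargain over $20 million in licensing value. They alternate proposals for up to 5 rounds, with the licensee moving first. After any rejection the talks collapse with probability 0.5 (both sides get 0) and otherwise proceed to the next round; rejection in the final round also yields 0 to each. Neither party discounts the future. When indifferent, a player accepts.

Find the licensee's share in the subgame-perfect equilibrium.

By backward induction:
Round 5 (the licensee proposes): rejection yields 0 for the licensor; the licensee offers 0 and keeps 20.
Round 4 (the licensor proposes): rejecting gives the licensee an expected 0.5 × 20 = 10; the licensor offers that and keeps 10.
Round 3 (the licensee proposes): rejecting gives the licensor an expected 0.5 × 10 = 5; the licensee offers that and keeps 15.
Round 2 (the licensor proposes): rejecting gives the licensee an expected 0.5 × 15 = 7.5. The licensor offers 7.5 and keeps 20 − 7.5 = 12.5.
Round 1 (the licensee proposes): rejecting gives the licensor an expected 0.5 × 12.5 = 6.25; the licensee offers that and keeps 13.75.

13.75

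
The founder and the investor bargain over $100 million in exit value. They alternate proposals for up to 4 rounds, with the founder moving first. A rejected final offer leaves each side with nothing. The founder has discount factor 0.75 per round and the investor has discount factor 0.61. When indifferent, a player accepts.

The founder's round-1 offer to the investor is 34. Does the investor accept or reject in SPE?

Reject

Round 4 (the investor proposes): the founder will accept anything ≥ 0, so the investor offers 0 and keeps 100.
Round 3 (the founder proposes): the investor can get 100 next round, worth 0.61 × 100 = 61 now; the founder offers that and keeps 39.
Round 2 (the investor proposes): the founder can get 39 next round, worth 0.75 × 39 = 29.25 now, so the investor offers 29.25, keeping 70.75.
So by rejecting in round 1, the investor gets 70.75 next round, worth 0.61 × 70.75 = 43.1575 now.
Offer 34 < 43.1575, so the investor rejects.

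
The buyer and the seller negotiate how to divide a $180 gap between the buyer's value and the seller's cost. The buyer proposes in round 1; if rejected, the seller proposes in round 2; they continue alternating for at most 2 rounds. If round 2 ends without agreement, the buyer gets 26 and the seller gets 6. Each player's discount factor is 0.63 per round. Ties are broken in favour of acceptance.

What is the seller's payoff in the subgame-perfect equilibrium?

97.02

Work backward from the last round.
Round 2 (the seller proposes): the buyer gets 26 if talks fail, so the seller offers 26 and keeps 154.
Round 1 (the buyer proposes): the seller can get 154 next round, worth 0.63 × 154 = 97.02 now, so the buyer offers 97.02, keeping 82.98.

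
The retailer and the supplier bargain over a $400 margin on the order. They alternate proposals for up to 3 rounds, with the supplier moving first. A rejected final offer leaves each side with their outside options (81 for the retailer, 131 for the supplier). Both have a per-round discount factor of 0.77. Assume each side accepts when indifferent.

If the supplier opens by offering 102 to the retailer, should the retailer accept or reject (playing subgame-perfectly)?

Reject

Round 3 (the supplier proposes): the retailer gets 81 if talks fail, so the supplier offers 81 and keeps 319.
Round 2 (the retailer proposes): the supplier can get 319 next round, worth 0.77 × 319 = 245.63 now, so the retailer offers 245.63, keeping 154.37.
So by rejecting in round 1, the retailer gets 154.37 next round, worth 0.77 × 154.37 = 118.8649 now.
Offer 102 < 118.8649, so the retailer rejects.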